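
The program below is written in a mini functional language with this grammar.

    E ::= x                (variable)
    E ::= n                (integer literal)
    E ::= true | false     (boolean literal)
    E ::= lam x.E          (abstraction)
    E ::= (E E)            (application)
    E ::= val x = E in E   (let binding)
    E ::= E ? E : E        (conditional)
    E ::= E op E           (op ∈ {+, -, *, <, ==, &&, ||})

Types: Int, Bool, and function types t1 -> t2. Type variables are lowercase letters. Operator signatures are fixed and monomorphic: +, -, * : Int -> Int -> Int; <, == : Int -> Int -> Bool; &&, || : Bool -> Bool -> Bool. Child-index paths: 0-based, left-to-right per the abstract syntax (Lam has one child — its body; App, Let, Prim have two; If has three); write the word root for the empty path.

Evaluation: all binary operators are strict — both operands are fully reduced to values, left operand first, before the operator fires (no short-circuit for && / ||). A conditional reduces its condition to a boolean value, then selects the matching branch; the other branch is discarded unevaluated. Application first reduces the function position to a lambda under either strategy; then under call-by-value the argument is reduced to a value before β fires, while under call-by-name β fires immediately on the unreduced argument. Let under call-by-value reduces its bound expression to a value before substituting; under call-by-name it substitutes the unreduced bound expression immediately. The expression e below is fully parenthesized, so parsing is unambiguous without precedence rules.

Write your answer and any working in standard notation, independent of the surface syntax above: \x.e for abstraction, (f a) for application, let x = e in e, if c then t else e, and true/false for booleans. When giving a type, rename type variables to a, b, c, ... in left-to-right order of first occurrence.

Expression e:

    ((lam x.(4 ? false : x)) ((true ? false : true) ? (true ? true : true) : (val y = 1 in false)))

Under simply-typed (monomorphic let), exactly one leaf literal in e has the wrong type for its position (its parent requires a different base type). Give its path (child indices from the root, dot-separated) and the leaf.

Derivation:
  unify Int ~ Bool
  FAIL: mismatch Int ~ Bool

Answer: 0.0.0 : 4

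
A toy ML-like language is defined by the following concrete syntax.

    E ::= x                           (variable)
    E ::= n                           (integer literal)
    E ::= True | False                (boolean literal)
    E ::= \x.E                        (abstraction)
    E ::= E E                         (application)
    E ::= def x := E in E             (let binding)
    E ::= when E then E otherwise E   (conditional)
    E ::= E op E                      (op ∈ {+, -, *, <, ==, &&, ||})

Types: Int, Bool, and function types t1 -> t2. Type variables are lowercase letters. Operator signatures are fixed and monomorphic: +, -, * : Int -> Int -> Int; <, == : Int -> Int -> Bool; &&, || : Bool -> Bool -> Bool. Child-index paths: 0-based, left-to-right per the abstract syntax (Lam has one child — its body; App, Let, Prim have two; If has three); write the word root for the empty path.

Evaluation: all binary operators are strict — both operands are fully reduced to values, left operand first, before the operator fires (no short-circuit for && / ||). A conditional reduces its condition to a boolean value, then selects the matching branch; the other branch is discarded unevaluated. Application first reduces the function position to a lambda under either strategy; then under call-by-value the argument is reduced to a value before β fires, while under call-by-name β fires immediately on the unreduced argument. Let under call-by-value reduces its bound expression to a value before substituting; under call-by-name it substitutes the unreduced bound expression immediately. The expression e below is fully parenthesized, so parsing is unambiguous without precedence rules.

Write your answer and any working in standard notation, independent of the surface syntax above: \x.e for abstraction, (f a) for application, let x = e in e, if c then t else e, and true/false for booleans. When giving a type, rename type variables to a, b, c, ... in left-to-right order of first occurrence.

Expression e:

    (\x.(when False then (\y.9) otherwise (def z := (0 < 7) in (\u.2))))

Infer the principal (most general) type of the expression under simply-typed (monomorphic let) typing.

Trace:
  unify Bool ~ Bool
\y._ : b -> Int
  unify Int ~ Int
  unify Int ~ Int
let z : Bool
\u._ : c -> Int
  unify b -> Int ~ c -> Int
  unify b ~ c
  unify Int ~ Int
\x._ : a -> c -> Int

Answer: a -> b -> Int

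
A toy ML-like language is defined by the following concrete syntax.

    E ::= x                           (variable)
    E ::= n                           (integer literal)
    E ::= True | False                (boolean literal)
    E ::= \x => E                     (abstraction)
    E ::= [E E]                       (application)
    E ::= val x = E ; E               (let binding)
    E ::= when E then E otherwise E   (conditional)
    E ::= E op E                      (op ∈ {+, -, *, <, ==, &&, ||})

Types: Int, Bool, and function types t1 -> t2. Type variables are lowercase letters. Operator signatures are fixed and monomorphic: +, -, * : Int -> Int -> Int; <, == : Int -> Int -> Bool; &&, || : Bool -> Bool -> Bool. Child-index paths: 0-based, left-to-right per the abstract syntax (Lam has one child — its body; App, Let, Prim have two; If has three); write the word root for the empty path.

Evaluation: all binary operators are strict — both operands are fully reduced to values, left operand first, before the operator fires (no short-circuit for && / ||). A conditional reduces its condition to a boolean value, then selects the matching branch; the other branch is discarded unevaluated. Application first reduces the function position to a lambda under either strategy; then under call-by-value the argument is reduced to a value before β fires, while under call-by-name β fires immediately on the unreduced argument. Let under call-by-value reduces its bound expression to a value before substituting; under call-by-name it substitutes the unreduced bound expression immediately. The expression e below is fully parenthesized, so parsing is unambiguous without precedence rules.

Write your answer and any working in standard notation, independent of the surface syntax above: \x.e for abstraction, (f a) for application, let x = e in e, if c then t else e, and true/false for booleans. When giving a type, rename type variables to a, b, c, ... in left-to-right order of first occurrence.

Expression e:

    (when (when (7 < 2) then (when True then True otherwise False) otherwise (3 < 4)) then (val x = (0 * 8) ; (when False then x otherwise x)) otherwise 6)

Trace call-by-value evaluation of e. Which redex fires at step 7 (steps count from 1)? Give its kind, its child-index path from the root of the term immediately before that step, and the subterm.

Derivation:
step 0: (if (if (7 < 2) then (if true then true else false) else (3 < 4)) then (let x = (0 * 8) in (if false then x else x)) else 6)
step 1: [delta@0.0] (if (if false then (if true then true else false) else (3 < 4)) then (let x = (0 * 8) in (if false then x else x)) else 6)
step 2: [if@0] (if (3 < 4) then (let x = (0 * 8) in (if false then x else x)) else 6)
step 3: [delta@0] (if true then (let x = (0 * 8) in (if false then x else x)) else 6)
step 4: [if@root] (let x = (0 * 8) in (if false then x else x))
step 5: [delta@0] (let x = 0 in (if false then x else x))
step 6: [let@root] (if false then 0 else 0)
step 7: [if@root] 0

Answer: if at root : (if false then 0 else 0)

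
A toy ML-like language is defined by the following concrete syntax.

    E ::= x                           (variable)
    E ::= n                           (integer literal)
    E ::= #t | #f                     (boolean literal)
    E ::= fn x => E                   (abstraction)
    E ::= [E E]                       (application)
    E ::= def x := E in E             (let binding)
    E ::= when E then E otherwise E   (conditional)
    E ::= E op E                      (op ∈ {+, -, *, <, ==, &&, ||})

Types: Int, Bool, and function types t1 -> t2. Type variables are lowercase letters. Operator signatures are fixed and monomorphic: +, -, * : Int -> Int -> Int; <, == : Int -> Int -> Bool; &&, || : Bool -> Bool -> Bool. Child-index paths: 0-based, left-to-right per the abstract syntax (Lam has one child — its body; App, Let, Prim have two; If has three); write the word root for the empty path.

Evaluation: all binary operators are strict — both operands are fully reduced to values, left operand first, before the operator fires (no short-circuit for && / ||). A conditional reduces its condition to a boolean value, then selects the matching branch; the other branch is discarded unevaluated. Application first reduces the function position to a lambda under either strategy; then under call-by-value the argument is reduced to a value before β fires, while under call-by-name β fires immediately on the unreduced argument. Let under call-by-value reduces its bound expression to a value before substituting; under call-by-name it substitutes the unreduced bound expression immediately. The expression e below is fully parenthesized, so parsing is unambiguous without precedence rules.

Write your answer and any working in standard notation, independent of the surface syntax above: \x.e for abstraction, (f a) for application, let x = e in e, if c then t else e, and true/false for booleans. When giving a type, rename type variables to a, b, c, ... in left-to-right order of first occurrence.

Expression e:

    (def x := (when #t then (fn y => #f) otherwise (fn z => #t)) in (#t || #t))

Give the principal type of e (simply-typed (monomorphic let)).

Trace:
  unify Bool ~ Bool
\y._ : a -> Bool
\z._ : b -> Bool
  unify a -> Bool ~ b -> Bool
  unify a ~ b
  unify Bool ~ Bool
let x : b -> Bool
  unify Bool ~ Bool
  unify Bool ~ Bool

Answer: Bool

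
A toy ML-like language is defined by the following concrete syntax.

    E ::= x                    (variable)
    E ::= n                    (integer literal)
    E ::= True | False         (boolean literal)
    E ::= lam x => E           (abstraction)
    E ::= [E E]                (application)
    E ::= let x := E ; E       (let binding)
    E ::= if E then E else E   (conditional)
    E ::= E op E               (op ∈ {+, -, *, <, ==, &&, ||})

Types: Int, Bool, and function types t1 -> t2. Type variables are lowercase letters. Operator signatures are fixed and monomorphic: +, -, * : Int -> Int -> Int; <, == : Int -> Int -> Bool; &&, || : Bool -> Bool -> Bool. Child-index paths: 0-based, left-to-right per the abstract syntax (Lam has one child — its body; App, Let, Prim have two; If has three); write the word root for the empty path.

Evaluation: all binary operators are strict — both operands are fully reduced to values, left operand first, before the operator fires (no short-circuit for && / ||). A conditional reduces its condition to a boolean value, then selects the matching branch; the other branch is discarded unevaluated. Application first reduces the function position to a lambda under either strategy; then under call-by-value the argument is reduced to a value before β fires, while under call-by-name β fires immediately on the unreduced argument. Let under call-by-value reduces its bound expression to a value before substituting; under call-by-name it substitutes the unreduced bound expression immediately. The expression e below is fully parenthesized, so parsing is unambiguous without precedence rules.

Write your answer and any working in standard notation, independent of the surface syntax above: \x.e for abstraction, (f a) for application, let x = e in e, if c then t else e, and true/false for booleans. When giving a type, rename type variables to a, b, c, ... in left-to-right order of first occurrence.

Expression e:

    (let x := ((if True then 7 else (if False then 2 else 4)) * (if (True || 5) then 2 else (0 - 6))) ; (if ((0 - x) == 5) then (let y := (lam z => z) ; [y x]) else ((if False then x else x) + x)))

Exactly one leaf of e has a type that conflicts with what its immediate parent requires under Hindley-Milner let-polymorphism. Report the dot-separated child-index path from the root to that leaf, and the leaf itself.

Answer: 0.1.0.1 : 5

Working:
  unify Bool ~ Bool
  unify Bool ~ Bool
  unify Int ~ Int
  unify Int ~ Int
  unify Int ~ Int
  unify Bool ~ Bool
  unify Int ~ Bool
  FAIL: mismatch Int ~ Bool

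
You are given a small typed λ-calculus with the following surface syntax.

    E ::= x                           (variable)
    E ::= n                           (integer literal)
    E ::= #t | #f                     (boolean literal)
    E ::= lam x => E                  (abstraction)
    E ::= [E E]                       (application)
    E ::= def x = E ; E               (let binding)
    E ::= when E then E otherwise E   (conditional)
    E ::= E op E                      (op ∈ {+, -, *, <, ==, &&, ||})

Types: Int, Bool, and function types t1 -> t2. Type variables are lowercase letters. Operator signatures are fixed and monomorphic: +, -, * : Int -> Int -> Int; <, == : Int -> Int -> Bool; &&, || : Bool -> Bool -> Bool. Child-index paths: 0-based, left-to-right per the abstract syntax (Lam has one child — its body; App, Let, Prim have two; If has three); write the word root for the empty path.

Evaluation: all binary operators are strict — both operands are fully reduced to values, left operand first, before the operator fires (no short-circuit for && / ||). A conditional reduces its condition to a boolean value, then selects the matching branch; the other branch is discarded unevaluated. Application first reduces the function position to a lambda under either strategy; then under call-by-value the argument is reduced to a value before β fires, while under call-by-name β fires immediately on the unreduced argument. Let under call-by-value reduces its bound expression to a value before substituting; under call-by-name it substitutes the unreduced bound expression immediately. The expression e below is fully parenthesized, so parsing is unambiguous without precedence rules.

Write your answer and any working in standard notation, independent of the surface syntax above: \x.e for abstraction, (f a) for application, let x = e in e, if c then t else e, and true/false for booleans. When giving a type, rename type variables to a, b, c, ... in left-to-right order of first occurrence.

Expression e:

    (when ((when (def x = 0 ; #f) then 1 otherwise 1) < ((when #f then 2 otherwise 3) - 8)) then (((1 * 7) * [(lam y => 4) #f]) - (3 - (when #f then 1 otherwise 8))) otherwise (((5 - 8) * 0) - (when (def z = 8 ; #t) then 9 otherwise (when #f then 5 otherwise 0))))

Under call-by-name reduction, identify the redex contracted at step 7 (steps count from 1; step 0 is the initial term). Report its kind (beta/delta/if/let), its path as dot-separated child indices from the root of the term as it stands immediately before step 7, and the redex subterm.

Derivation:
step 0: (if ((if (let x = 0 in false) then 1 else 1) < ((if false then 2 else 3) - 8)) then (((1 * 7) * ((\y.4) false)) - (3 - (if false then 1 else 8))) else (((5 - 8) * 0) - (if (let z = 8 in true) then 9 else (if false then 5 else 0))))
step 1: [let@0.0.0] (if ((if false then 1 else 1) < ((if false then 2 else 3) - 8)) then (((1 * 7) * ((\y.4) false)) - (3 - (if false then 1 else 8))) else (((5 - 8) * 0) - (if (let z = 8 in true) then 9 else (if false then 5 else 0))))
step 2: [if@0.0] (if (1 < ((if false then 2 else 3) - 8)) then (((1 * 7) * ((\y.4) false)) - (3 - (if false then 1 else 8))) else (((5 - 8) * 0) - (if (let z = 8 in true) then 9 else (if false then 5 else 0))))
step 3: [if@0.1.0] (if (1 < (3 - 8)) then (((1 * 7) * ((\y.4) false)) - (3 - (if false then 1 else 8))) else (((5 - 8) * 0) - (if (let z = 8 in true) then 9 else (if false then 5 else 0))))
step 4: [delta@0.1] (if (1 < -5) then (((1 * 7) * ((\y.4) false)) - (3 - (if false then 1 else 8))) else (((5 - 8) * 0) - (if (let z = 8 in true) then 9 else (if false then 5 else 0))))
step 5: [delta@0] (if false then (((1 * 7) * ((\y.4) false)) - (3 - (if false then 1 else 8))) else (((5 - 8) * 0) - (if (let z = 8 in true) then 9 else (if false then 5 else 0))))
step 6: [if@root] (((5 - 8) * 0) - (if (let z = 8 in true) then 9 else (if false then 5 else 0)))
step 7: [delta@0.0] ((-3 * 0) - (if (let z = 8 in true) then 9 else (if false then 5 else 0)))

Answer: delta at 0.0 : (5 - 8)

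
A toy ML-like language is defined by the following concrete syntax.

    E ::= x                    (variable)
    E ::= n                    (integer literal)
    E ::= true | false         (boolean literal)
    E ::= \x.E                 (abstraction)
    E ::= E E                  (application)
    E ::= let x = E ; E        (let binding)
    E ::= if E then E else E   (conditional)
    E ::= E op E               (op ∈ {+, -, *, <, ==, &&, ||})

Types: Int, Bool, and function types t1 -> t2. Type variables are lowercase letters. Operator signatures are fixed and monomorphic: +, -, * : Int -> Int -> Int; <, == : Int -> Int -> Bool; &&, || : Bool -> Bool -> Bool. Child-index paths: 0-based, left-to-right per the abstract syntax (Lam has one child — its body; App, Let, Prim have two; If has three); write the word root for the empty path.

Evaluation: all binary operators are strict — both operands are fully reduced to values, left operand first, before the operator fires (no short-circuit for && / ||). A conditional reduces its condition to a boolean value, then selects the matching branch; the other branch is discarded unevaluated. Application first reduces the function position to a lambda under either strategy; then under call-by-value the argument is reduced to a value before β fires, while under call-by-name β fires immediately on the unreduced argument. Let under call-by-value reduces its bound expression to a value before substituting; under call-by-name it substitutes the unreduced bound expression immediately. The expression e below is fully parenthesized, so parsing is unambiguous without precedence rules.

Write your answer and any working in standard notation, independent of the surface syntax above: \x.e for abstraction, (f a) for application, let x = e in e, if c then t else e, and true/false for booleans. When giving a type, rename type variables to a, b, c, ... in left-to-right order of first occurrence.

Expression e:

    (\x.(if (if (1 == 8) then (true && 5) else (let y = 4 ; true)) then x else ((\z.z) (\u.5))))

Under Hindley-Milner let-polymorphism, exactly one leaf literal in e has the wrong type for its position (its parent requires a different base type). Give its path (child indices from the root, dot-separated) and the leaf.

Trace:
  unify Int ~ Int
  unify Int ~ Int
  unify Bool ~ Bool
  unify Bool ~ Bool
  unify Int ~ Bool
  FAIL: mismatch Int ~ Bool

Answer: 0.0.1.1 : 5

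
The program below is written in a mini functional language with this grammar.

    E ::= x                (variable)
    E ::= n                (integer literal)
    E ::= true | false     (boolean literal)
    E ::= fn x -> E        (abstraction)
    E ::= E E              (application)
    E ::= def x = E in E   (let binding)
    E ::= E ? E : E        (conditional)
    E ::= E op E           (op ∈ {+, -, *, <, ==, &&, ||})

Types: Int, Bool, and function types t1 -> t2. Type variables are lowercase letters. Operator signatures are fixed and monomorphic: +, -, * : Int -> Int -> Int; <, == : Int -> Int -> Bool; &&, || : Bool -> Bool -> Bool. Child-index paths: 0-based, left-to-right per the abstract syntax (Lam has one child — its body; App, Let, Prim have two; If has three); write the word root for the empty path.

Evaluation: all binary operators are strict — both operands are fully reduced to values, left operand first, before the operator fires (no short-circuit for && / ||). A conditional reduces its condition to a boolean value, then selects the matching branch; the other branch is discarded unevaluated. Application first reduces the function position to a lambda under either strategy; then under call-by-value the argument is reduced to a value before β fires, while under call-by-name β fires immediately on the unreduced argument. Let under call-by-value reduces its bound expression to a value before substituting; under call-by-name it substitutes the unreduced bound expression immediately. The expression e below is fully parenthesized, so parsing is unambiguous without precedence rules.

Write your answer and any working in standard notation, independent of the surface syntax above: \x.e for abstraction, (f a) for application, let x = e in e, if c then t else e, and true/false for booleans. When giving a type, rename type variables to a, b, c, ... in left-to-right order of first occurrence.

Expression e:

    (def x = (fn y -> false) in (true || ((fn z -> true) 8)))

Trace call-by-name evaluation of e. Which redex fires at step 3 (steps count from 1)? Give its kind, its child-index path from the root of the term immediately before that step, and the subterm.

Answer: delta at root : (true || true)

Working:
step 0: (let x = (\y.false) in (true || ((\z.true) 8)))
step 1: [let@root] (true || ((\z.true) 8))
step 2: [beta@1] (true || true)
step 3: [delta@root] true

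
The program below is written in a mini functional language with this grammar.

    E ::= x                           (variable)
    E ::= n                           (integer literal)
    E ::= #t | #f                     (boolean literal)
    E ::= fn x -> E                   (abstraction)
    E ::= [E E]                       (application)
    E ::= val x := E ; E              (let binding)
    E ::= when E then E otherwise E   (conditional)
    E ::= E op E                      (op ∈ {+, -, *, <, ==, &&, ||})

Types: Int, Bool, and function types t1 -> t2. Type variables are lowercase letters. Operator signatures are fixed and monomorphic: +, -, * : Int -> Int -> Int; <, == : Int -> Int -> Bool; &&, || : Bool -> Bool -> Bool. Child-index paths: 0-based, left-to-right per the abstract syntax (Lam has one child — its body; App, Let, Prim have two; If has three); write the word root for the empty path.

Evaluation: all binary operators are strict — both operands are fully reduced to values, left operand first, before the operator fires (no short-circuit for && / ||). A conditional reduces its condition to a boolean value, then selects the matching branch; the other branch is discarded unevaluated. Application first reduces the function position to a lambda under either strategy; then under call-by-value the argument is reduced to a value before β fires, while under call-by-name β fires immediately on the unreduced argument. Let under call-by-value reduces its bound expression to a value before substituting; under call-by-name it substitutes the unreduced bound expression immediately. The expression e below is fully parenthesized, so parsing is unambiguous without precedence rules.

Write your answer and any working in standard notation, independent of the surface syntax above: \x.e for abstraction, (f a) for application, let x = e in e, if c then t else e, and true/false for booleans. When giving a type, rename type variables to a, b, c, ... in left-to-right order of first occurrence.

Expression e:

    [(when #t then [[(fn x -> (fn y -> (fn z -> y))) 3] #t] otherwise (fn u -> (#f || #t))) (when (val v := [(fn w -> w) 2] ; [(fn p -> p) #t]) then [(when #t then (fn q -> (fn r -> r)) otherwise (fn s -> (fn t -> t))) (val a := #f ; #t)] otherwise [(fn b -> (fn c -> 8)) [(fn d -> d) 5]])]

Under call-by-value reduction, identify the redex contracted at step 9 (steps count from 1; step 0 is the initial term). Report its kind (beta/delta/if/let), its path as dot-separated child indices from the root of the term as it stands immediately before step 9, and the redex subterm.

Trace:
step 0: ((if true then (((\x.(\y.(\z.y))) 3) true) else (\u.(false || true))) (if (let v = ((\w.w) 2) in ((\p.p) true)) then ((if true then (\q.(\r.r)) else (\s.(\t.t))) (let a = false in true)) else ((\b.(\c.8)) ((\d.d) 5))))
step 1: [if@0] ((((\x.(\y.(\z.y))) 3) true) (if (let v = ((\w.w) 2) in ((\p.p) true)) then ((if true then (\q.(\r.r)) else (\s.(\t.t))) (let a = false in true)) else ((\b.(\c.8)) ((\d.d) 5))))
step 2: [beta@0.0] (((\y.(\z.y)) true) (if (let v = ((\w.w) 2) in ((\p.p) true)) then ((if true then (\q.(\r.r)) else (\s.(\t.t))) (let a = false in true)) else ((\b.(\c.8)) ((\d.d) 5))))
step 3: [beta@0] ((\z.true) (if (let v = ((\w.w) 2) in ((\p.p) true)) then ((if true then (\q.(\r.r)) else (\s.(\t.t))) (let a = false in true)) else ((\b.(\c.8)) ((\d.d) 5))))
step 4: [beta@1.0.0] ((\z.true) (if (let v = 2 in ((\p.p) true)) then ((if true then (\q.(\r.r)) else (\s.(\t.t))) (let a = false in true)) else ((\b.(\c.8)) ((\d.d) 5))))
step 5: [let@1.0] ((\z.true) (if ((\p.p) true) then ((if true then (\q.(\r.r)) else (\s.(\t.t))) (let a = false in true)) else ((\b.(\c.8)) ((\d.d) 5))))
step 6: [beta@1.0] ((\z.true) (if true then ((if true then (\q.(\r.r)) else (\s.(\t.t))) (let a = false in true)) else ((\b.(\c.8)) ((\d.d) 5))))
step 7: [if@1] ((\z.true) ((if true then (\q.(\r.r)) else (\s.(\t.t))) (let a = false in true)))
step 8: [if@1.0] ((\z.true) ((\q.(\r.r)) (let a = false in true)))
step 9: [let@1.1] ((\z.true) ((\q.(\r.r)) true))

Answer: let at 1.1 : (let a = false in true)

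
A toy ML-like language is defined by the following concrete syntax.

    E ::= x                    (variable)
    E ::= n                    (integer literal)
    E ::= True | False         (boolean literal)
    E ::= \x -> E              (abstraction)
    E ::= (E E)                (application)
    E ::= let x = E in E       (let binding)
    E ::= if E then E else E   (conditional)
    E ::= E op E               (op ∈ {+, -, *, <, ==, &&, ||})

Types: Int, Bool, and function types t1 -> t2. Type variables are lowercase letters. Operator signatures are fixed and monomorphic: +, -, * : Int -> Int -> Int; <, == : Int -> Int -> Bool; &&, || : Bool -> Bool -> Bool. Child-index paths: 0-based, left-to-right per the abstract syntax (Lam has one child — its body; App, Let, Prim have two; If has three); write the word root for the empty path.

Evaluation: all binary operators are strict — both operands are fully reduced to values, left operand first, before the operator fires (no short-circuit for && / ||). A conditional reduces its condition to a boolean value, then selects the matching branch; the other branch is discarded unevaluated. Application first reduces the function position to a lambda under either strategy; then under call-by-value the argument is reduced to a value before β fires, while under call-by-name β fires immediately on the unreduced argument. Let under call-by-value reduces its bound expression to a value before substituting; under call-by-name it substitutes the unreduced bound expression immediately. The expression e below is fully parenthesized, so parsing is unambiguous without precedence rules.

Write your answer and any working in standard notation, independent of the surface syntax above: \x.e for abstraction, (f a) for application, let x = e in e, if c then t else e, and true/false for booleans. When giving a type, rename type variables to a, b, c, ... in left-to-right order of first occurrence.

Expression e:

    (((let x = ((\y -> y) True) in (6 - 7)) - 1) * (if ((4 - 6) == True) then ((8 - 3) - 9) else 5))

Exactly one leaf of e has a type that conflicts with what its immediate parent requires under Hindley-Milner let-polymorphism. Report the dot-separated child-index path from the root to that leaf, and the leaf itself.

Answer: 1.0.1 : true

Derivation:
y : a
\y._ : a -> a
  unify a -> a ~ Bool -> b
  unify a ~ Bool
  unify Bool ~ b
_ _ : Bool
let x : Bool
  unify Int ~ Int
  unify Int ~ Int
  unify Int ~ Int
  unify Int ~ Int
  unify Int ~ Int
  unify Int ~ Int
  unify Int ~ Int
  unify Int ~ Int
  unify Bool ~ Int
  FAIL: mismatch Bool ~ Int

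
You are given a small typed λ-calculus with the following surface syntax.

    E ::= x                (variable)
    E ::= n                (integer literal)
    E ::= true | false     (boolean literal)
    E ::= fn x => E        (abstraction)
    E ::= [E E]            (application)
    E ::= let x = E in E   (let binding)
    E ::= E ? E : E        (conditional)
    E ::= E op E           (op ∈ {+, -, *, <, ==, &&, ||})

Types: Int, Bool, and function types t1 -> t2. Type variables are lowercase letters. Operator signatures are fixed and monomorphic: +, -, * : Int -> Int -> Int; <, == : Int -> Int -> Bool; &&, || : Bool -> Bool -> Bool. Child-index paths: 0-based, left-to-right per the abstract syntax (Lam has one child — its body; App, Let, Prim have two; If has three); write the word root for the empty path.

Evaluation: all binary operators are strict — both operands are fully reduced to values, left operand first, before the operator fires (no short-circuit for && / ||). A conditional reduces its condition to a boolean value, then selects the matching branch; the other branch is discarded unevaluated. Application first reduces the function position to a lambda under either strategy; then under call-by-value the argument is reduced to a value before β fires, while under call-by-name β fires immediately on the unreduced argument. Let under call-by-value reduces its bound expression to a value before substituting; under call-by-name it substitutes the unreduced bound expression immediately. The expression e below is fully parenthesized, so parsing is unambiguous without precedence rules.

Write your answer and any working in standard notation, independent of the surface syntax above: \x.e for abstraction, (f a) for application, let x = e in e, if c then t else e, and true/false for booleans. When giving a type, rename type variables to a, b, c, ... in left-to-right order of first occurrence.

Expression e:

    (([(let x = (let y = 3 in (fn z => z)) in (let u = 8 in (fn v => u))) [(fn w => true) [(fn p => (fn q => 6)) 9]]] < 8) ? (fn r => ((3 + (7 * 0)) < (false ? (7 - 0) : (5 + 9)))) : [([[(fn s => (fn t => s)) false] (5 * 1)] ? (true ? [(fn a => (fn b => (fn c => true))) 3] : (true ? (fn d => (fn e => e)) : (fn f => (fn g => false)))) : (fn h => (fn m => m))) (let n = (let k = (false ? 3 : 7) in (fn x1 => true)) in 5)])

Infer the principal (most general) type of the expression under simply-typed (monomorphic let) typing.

Answer: Bool -> Bool

Derivation:
let y : Int
z : a
\z._ : a -> a
let x : a -> a
let u : Int
u : Int
\v._ : b -> Int
\w._ : c -> Bool
\q._ : e -> Int
\p._ : d -> e -> Int
  unify d -> e -> Int ~ Int -> f
  unify d ~ Int
  unify e -> Int ~ f
_ _ : e -> Int
  unify c -> Bool ~ (e -> Int) -> g
  unify c ~ e -> Int
  unify Bool ~ g
_ _ : Bool
  unify b -> Int ~ Bool -> h
  unify b ~ Bool
  unify Int ~ h
_ _ : Int
  unify Int ~ Int
  unify Int ~ Int
  unify Bool ~ Bool
  unify Int ~ Int
  unify Int ~ Int
  unify Int ~ Int
  unify Int ~ Int
  unify Int ~ Int
  unify Bool ~ Bool
  unify Int ~ Int
  unify Int ~ Int
  unify Int ~ Int
  unify Int ~ Int
  unify Int ~ Int
  unify Int ~ Int
\r._ : i -> Bool
s : j
\t._ : k -> j
\s._ : j -> k -> j
  unify j -> k -> j ~ Bool -> l
  unify j ~ Bool
  unify k -> Bool ~ l
_ _ : k -> Bool
  unify Int ~ Int
  unify Int ~ Int
  unify k -> Bool ~ Int -> m
  unify k ~ Int
  unify Bool ~ m
_ _ : Bool
  unify Bool ~ Bool
  unify Bool ~ Bool
\c._ : p -> Bool
\b._ : o -> p -> Bool
\a._ : n -> o -> p -> Bool
  unify n -> o -> p -> Bool ~ Int -> q
  unify n ~ Int
  unify o -> p -> Bool ~ q
_ _ : o -> p -> Bool
  unify Bool ~ Bool
e : s
\e._ : s -> s
\d._ : r -> s -> s
\g._ : u -> Bool
\f._ : t -> u -> Bool
  unify r -> s -> s ~ t -> u -> Bool
  unify r ~ t
  unify s -> s ~ u -> Bool
  unify s ~ u
  unify u ~ Bool
  unify o -> p -> Bool ~ t -> Bool -> Bool
  unify o ~ t
  unify p -> Bool ~ Bool -> Bool
  unify p ~ Bool
  unify Bool ~ Bool
m : w
\m._ : w -> w
\h._ : v -> w -> w
  unify t -> Bool -> Bool ~ v -> w -> w
  unify t ~ v
  unify Bool -> Bool ~ w -> w
  unify Bool ~ w
  unify Bool ~ Bool
  unify Bool ~ Bool
  unify Int ~ Int
let k : Int
\x1._ : x -> Bool
let n : x -> Bool
  unify v -> Bool -> Bool ~ Int -> y
  unify v ~ Int
  unify Bool -> Bool ~ y
_ _ : Bool -> Bool
  unify i -> Bool ~ Bool -> Bool
  unify i ~ Bool
  unify Bool ~ Bool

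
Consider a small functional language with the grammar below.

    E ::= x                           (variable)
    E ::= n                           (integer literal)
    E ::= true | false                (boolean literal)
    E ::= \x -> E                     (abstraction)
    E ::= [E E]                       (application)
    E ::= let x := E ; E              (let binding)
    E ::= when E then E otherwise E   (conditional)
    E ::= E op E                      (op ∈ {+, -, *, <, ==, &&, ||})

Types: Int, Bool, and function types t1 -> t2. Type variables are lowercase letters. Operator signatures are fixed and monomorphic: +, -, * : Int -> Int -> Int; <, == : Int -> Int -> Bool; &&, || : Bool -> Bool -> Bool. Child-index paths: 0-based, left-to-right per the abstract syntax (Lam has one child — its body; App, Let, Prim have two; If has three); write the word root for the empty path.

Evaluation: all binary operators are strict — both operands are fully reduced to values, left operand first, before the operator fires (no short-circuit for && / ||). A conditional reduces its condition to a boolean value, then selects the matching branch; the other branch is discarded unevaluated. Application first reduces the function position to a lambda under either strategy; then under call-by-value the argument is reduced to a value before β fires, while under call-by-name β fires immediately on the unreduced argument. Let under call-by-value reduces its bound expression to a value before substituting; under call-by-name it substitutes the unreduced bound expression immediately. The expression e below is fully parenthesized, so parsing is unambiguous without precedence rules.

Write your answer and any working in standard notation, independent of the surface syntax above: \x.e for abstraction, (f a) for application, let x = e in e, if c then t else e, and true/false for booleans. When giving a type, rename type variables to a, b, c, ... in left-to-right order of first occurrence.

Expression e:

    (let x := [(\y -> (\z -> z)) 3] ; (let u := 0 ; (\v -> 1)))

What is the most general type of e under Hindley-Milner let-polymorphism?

Answer: a -> Int

Working:
z : b
\z._ : b -> b
\y._ : a -> b -> b
  unify a -> b -> b ~ Int -> c
  unify a ~ Int
  unify b -> b ~ c
_ _ : b -> b
let x : forall. b -> b
let u : Int
\v._ : d -> Int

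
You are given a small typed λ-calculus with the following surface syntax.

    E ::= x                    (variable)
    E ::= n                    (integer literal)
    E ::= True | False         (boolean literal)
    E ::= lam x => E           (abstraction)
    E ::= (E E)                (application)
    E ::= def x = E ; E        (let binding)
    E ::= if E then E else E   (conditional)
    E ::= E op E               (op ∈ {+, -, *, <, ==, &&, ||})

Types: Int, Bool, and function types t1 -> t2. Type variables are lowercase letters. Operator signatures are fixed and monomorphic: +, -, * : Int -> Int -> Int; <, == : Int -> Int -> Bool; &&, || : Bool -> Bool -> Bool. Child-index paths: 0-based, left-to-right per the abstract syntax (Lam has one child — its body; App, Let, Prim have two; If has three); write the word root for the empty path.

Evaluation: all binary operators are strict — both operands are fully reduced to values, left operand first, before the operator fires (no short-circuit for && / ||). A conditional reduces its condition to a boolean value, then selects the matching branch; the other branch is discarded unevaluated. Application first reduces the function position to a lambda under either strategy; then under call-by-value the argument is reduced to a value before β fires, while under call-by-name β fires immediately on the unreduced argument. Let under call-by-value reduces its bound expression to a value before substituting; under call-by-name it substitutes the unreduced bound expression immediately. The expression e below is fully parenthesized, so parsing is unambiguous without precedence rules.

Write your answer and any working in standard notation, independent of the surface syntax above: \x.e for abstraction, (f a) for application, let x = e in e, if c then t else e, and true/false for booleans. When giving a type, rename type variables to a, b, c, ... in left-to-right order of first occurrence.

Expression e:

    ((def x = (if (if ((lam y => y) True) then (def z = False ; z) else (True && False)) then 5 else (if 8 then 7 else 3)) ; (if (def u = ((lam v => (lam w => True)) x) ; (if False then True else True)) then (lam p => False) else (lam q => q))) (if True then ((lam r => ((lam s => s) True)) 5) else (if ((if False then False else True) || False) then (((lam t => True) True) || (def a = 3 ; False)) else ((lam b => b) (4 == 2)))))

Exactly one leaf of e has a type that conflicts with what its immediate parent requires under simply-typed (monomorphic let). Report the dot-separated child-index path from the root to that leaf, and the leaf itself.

Working:
y : a
\y._ : a -> a
  unify a -> a ~ Bool -> b
  unify a ~ Bool
  unify Bool ~ b
_ _ : Bool
  unify Bool ~ Bool
let z : Bool
z : Bool
  unify Bool ~ Bool
  unify Bool ~ Bool
  unify Bool ~ Bool
  unify Bool ~ Bool
  unify Int ~ Bool
  FAIL: mismatch Int ~ Bool

Answer: 0.0.2.0 : 8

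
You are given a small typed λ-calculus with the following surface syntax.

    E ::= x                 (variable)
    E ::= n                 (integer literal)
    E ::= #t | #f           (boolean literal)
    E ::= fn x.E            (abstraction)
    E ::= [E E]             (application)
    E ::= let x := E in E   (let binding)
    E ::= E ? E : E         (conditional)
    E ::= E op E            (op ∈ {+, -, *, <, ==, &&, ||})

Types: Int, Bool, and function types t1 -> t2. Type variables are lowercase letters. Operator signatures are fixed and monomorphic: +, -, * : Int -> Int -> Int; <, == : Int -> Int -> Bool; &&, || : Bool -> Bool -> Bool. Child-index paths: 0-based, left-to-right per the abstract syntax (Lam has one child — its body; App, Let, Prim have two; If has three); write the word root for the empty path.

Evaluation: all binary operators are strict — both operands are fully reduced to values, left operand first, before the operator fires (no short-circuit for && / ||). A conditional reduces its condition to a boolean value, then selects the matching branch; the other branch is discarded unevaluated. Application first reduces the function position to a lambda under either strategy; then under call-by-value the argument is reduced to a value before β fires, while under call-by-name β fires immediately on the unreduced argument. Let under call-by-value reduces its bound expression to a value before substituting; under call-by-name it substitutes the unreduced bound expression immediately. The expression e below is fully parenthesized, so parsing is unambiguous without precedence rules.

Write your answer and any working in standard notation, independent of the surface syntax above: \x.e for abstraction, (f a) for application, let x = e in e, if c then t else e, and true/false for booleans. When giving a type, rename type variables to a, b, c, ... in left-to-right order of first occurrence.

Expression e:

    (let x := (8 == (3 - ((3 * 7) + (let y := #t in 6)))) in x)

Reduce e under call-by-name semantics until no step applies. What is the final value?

Answer: false

Derivation:
step 0: (let x = (8 == (3 - ((3 * 7) + (let y = true in 6)))) in x)
step 1: [let@root] (8 == (3 - ((3 * 7) + (let y = true in 6))))
step 2: [delta@1.1.0] (8 == (3 - (21 + (let y = true in 6))))
step 3: [let@1.1.1] (8 == (3 - (21 + 6)))
step 4: [delta@1.1] (8 == (3 - 27))
step 5: [delta@1] (8 == -24)
step 6: [delta@root] false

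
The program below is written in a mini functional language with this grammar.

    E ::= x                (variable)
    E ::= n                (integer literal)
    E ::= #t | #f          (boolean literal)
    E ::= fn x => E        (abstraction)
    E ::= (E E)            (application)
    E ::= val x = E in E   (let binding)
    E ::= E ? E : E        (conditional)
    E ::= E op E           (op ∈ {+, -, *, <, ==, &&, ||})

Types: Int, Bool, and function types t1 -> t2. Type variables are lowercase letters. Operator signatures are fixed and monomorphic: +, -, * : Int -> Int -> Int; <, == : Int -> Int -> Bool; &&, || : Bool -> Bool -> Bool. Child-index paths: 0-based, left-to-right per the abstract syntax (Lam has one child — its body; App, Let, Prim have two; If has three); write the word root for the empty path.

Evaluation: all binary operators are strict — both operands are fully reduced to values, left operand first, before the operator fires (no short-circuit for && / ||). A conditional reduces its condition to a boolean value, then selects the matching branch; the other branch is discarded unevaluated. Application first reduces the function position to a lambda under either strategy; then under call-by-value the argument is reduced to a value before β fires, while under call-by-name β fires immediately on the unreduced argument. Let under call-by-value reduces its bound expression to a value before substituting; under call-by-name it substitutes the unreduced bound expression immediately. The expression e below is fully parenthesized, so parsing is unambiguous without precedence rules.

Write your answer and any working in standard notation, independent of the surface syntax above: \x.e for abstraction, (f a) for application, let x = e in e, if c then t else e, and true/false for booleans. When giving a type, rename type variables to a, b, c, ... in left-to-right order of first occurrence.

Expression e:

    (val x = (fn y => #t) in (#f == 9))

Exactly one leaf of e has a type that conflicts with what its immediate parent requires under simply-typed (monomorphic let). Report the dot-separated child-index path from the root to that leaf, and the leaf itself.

Trace:
\y._ : a -> Bool
let x : a -> Bool
  unify Bool ~ Int
  FAIL: mismatch Bool ~ Int

Answer: 1.0 : false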